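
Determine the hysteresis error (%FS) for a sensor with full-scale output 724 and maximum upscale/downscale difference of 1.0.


Hysteresis = (max difference / full scale) * 100%.
H = (1.0 / 724) * 100
H = 0.138 %FS

0.138 %FS


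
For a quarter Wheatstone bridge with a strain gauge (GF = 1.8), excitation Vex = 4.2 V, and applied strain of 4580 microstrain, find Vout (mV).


Quarter bridge output: Vout = (GF * epsilon * Vex) / 4.
Vout = (1.8 * 4580e-6 * 4.2) / 4
Vout = 0.0346248 / 4 V
Vout = 0.0086562 V = 8.6562 mV

8.6562 mV


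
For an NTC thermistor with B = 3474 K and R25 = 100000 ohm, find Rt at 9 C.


NTC thermistor equation: Rt = R25 * exp(B * (1/T - 1/T25)).
T in Kelvin: 282.15 K, T25 = 298.15 K
1/T - 1/T25 = 1/282.15 - 1/298.15 = 0.0001902
B * (1/T - 1/T25) = 3474 * 0.0001902 = 0.6607
Rt = 100000 * exp(0.6607) = 193623.7 ohm

193623.7 ohm


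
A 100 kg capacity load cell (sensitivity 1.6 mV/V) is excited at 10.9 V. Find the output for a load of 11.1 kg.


Vout = rated_output * Vex * (load / capacity).
Vout = 1.6 * 10.9 * (11.1 / 100)
Vout = 1.6 * 10.9 * 0.111
Vout = 1.936 mV

1.936 mV


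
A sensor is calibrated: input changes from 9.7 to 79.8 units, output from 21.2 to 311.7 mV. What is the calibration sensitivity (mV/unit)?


Sensitivity = (y2 - y1) / (x2 - x1).
S = (311.7 - 21.2) / (79.8 - 9.7)
S = 290.5 / 70.1
S = 4.1441 mV/unit

4.1441 mV/unit


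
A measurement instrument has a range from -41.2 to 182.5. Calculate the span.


Span = upper range - lower range.
Span = 182.5 - (-41.2)
Span = 223.7

223.7


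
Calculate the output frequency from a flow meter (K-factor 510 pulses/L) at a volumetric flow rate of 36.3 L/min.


Frequency = K * Q / 60 (converting L/min to L/s).
f = 510 * 36.3 / 60
f = 18513.0 / 60
f = 308.55 Hz

308.55 Hz


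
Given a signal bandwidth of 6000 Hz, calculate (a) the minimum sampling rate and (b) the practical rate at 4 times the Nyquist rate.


By Nyquist theorem, fs_min = 2 * fmax.
fs_min = 2 * 6000 = 12000 Hz
Practical rate = 4 * fs_min = 4 * 12000 = 48000 Hz

fs_min = 12000 Hz, fs_practical = 48000 Hz


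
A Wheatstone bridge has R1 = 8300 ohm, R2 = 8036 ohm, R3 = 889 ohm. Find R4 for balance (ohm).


At balance: R1*R4 = R2*R3, so R4 = R2*R3/R1.
R4 = 8036 * 889 / 8300
R4 = 7144004 / 8300
R4 = 860.72 ohm

860.72 ohm


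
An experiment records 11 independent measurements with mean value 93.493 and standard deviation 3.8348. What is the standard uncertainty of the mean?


The standard uncertainty for Type A evaluation is u = s / sqrt(n).
u = 3.8348 / sqrt(11)
u = 3.8348 / 3.3166
u = 1.1562

1.1562


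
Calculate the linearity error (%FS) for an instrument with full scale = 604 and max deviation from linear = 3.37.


Linearity error = (max deviation / full scale) * 100%.
Linearity = (3.37 / 604) * 100
Linearity = 0.558 %FS

0.558 %FS


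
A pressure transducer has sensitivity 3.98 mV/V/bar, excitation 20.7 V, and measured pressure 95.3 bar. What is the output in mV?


Output = sensitivity * Vex * P.
Vout = 3.98 * 20.7 * 95.3
Vout = 82.386 * 95.3
Vout = 7851.39 mV

7851.39 mV


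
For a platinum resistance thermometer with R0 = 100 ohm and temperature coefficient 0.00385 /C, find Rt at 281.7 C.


The RTD equation: Rt = R0 * (1 + alpha * T).
Rt = 100 * (1 + 0.00385 * 281.7)
Rt = 100 * (1 + 1.084545)
Rt = 100 * 2.084545
Rt = 208.455 ohm

208.455 ohm


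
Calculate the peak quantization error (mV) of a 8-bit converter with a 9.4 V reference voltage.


The maximum quantization error is +/- LSB/2.
LSB = Vref / 2^n = 9.4 / 256 = 0.03671875 V
Max error = LSB / 2 = 0.03671875 / 2 = 0.01835938 V
Max error = 18.3594 mV

18.3594 mV


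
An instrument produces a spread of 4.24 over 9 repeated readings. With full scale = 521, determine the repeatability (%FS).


Repeatability = (spread / full scale) * 100%.
R = (4.24 / 521) * 100
R = 0.814 %FS

0.814 %FS


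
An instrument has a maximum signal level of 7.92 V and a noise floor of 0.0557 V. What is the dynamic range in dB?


Dynamic range = 20 * log10(Vmax / Vnoise).
DR = 20 * log10(7.92 / 0.0557)
DR = 20 * log10(142.19)
DR = 43.06 dB

43.06 dB


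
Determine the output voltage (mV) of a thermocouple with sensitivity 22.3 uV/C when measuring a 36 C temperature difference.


The thermocouple output V = sensitivity * dT.
V = 22.3 uV/C * 36 C
V = 802.8 uV
V = 0.803 mV

0.803 mV


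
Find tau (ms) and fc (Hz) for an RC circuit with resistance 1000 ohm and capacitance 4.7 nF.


Time constant: tau = R * C.
tau = 1000 * 4.70e-09 = 4.7e-06 s
tau = 0.0047 ms
Cutoff frequency: fc = 1 / (2*pi*R*C).
fc = 1 / (2*pi*4.7e-06) = 33862.75 Hz

tau = 0.0047 ms, fc = 33862.75 Hz


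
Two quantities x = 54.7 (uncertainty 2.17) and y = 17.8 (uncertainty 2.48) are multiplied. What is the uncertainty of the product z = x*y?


For a product z = x*y, the relative uncertainty is:
uz/z = sqrt((ux/x)^2 + (uy/y)^2)
Relative uncertainties: ux/x = 2.17/54.7 = 0.039671
uy/y = 2.48/17.8 = 0.139326
z = 54.7 * 17.8 = 973.7
uz = 973.7 * sqrt(0.039671^2 + 0.139326^2) = 141.048

141.048


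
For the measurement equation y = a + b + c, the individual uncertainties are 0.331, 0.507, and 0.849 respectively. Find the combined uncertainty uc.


For a sum of independent quantities, uc = sqrt(u1^2 + u2^2 + u3^2).
uc = sqrt(0.331^2 + 0.507^2 + 0.849^2)
uc = sqrt(0.109561 + 0.257049 + 0.720801)
uc = 1.0428

1.0428


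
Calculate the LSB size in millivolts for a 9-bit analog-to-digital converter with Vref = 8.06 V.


The resolution (LSB) of an ADC is Vref / 2^n.
LSB = 8.06 / 2^9
LSB = 8.06 / 512
LSB = 0.01574219 V = 15.7421875 mV

15.7421875 mV


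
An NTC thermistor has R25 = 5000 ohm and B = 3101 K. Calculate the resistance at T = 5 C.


NTC thermistor equation: Rt = R25 * exp(B * (1/T - 1/T25)).
T in Kelvin: 278.15 K, T25 = 298.15 K
1/T - 1/T25 = 1/278.15 - 1/298.15 = 0.00024117
B * (1/T - 1/T25) = 3101 * 0.00024117 = 0.7479
Rt = 5000 * exp(0.7479) = 10562.3 ohm

10562.3 ohm


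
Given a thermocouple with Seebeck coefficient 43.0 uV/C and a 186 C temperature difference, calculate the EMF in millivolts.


The thermocouple output V = sensitivity * dT.
V = 43.0 uV/C * 186 C
V = 7998.0 uV
V = 7.998 mV

7.998 mV


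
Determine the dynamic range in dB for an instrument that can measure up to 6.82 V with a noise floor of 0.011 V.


Dynamic range = 20 * log10(Vmax / Vnoise).
DR = 20 * log10(6.82 / 0.011)
DR = 20 * log10(620.0)
DR = 55.85 dB

55.85 dB


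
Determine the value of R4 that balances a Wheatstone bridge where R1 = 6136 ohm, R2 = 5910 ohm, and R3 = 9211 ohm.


At balance: R1*R4 = R2*R3, so R4 = R2*R3/R1.
R4 = 5910 * 9211 / 6136
R4 = 54437010 / 6136
R4 = 8871.74 ohm

8871.74 ohm


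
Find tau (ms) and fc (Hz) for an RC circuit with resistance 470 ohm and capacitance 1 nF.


Time constant: tau = R * C.
tau = 470 * 1.00e-09 = 4.7e-07 s
tau = 0.0005 ms
Cutoff frequency: fc = 1 / (2*pi*R*C).
fc = 1 / (2*pi*4.7e-07) = 338627.54 Hz

tau = 0.0005 ms, fc = 338627.54 Hz


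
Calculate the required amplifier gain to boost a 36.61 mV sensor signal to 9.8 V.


Gain = Vout / Vin (converting to same units).
G = 9.8 V / 36.61 mV
G = 9800.0 mV / 36.61 mV
G = 267.69

267.69


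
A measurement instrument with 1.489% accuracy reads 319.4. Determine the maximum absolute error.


Absolute error = (accuracy% / 100) * reading.
Error = (1.489 / 100) * 319.4
Error = 0.01489 * 319.4
Error = 4.7559

4.7559


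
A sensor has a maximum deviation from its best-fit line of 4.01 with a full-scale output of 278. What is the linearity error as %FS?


Linearity error = (max deviation / full scale) * 100%.
Linearity = (4.01 / 278) * 100
Linearity = 1.442 %FS

1.442 %FS


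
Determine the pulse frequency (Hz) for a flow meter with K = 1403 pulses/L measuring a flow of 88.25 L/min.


Frequency = K * Q / 60 (converting L/min to L/s).
f = 1403 * 88.25 / 60
f = 123814.75 / 60
f = 2063.58 Hz

2063.58 Hz


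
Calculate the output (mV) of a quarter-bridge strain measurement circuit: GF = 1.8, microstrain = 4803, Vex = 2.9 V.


Quarter bridge output: Vout = (GF * epsilon * Vex) / 4.
Vout = (1.8 * 4803e-6 * 2.9) / 4
Vout = 0.02507166 / 4 V
Vout = 0.00626791 V = 6.2679 mV

6.2679 mV


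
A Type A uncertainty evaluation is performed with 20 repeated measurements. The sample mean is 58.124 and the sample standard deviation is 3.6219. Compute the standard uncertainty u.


The standard uncertainty for Type A evaluation is u = s / sqrt(n).
u = 3.6219 / sqrt(20)
u = 3.6219 / 4.4721
u = 0.8099

0.8099


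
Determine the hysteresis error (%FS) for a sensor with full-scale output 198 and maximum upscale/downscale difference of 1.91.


Hysteresis = (max difference / full scale) * 100%.
H = (1.91 / 198) * 100
H = 0.965 %FS

0.965 %FS


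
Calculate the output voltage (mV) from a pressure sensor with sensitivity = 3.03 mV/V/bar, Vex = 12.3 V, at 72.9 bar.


Output = sensitivity * Vex * P.
Vout = 3.03 * 12.3 * 72.9
Vout = 37.269 * 72.9
Vout = 2716.91 mV

2716.91 mV


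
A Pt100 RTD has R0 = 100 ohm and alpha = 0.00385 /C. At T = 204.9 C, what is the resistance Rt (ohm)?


The RTD equation: Rt = R0 * (1 + alpha * T).
Rt = 100 * (1 + 0.00385 * 204.9)
Rt = 100 * (1 + 0.788865)
Rt = 100 * 1.788865
Rt = 178.886 ohm

178.886 ohm


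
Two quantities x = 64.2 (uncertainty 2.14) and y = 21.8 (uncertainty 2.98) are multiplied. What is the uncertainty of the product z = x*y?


For a product z = x*y, the relative uncertainty is:
uz/z = sqrt((ux/x)^2 + (uy/y)^2)
Relative uncertainties: ux/x = 2.14/64.2 = 0.033333
uy/y = 2.98/21.8 = 0.136697
z = 64.2 * 21.8 = 1399.6
uz = 1399.6 * sqrt(0.033333^2 + 0.136697^2) = 196.922

196.922


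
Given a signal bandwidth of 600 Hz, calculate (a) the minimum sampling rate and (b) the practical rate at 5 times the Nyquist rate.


By Nyquist theorem, fs_min = 2 * fmax.
fs_min = 2 * 600 = 1200 Hz
Practical rate = 5 * fs_min = 5 * 1200 = 6000 Hz

fs_min = 1200 Hz, fs_practical = 6000 Hz


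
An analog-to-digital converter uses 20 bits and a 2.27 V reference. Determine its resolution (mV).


The resolution (LSB) of an ADC is Vref / 2^n.
LSB = 2.27 / 2^20
LSB = 2.27 / 1048576
LSB = 2.16e-06 V = 0.00216484 mV

0.00216484 mV


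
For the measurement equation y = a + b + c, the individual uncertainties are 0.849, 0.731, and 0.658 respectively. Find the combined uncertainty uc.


For a sum of independent quantities, uc = sqrt(u1^2 + u2^2 + u3^2).
uc = sqrt(0.849^2 + 0.731^2 + 0.658^2)
uc = sqrt(0.720801 + 0.534361 + 0.432964)
uc = 1.2993

1.2993


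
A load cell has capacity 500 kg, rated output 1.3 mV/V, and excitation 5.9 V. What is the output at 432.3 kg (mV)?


Vout = rated_output * Vex * (load / capacity).
Vout = 1.3 * 5.9 * (432.3 / 500)
Vout = 1.3 * 5.9 * 0.8646
Vout = 6.631 mV

6.631 mV


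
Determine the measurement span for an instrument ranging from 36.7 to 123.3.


Span = upper range - lower range.
Span = 123.3 - (36.7)
Span = 86.6

86.6


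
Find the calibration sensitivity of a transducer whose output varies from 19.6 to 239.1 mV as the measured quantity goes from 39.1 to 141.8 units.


Sensitivity = (y2 - y1) / (x2 - x1).
S = (239.1 - 19.6) / (141.8 - 39.1)
S = 219.5 / 102.7
S = 2.1373 mV/unit

2.1373 mV/unit


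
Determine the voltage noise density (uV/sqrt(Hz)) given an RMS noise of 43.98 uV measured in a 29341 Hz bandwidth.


Noise spectral density = Vrms / sqrt(BW).
NSD = 43.98 / sqrt(29341)
NSD = 43.98 / 171.2921
NSD = 0.2568 uV/sqrt(Hz)

0.2568 uV/sqrt(Hz)


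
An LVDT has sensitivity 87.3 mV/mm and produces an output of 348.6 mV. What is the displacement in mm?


Displacement = Vout / sensitivity.
d = 348.6 / 87.3
d = 3.993 mm

3.993 mm


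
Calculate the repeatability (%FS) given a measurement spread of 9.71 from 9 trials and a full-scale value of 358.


Repeatability = (spread / full scale) * 100%.
R = (9.71 / 358) * 100
R = 2.712 %FS

2.712 %FS


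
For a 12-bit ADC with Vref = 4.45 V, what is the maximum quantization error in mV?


The maximum quantization error is +/- LSB/2.
LSB = Vref / 2^n = 4.45 / 4096 = 0.00108643 V
Max error = LSB / 2 = 0.00108643 / 2 = 0.00054321 V
Max error = 0.5432 mV

0.5432 mV


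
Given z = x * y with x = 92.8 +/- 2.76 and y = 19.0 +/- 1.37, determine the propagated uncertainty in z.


For a product z = x*y, the relative uncertainty is:
uz/z = sqrt((ux/x)^2 + (uy/y)^2)
Relative uncertainties: ux/x = 2.76/92.8 = 0.029741
uy/y = 1.37/19.0 = 0.072105
z = 92.8 * 19.0 = 1763.2
uz = 1763.2 * sqrt(0.029741^2 + 0.072105^2) = 137.526

137.526


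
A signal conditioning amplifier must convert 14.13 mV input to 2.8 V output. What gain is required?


Gain = Vout / Vin (converting to same units).
G = 2.8 V / 14.13 mV
G = 2800.0 mV / 14.13 mV
G = 198.16

198.16


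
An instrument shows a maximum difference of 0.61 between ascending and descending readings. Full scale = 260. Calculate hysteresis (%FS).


Hysteresis = (max difference / full scale) * 100%.
H = (0.61 / 260) * 100
H = 0.235 %FS

0.235 %FS


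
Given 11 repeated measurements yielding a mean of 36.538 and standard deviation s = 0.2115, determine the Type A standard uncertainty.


The standard uncertainty for Type A evaluation is u = s / sqrt(n).
u = 0.2115 / sqrt(11)
u = 0.2115 / 3.3166
u = 0.0638

0.0638


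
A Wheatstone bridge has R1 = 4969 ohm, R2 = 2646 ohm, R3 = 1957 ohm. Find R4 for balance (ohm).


At balance: R1*R4 = R2*R3, so R4 = R2*R3/R1.
R4 = 2646 * 1957 / 4969
R4 = 5178222 / 4969
R4 = 1042.11 ohm

1042.11 ohm


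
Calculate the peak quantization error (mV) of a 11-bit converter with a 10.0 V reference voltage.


The maximum quantization error is +/- LSB/2.
LSB = Vref / 2^n = 10.0 / 2048 = 0.00488281 V
Max error = LSB / 2 = 0.00488281 / 2 = 0.00244141 V
Max error = 2.4414 mV

2.4414 mV


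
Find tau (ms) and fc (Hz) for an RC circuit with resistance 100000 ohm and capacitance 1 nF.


Time constant: tau = R * C.
tau = 100000 * 1.00e-09 = 0.0001 s
tau = 0.1 ms
Cutoff frequency: fc = 1 / (2*pi*R*C).
fc = 1 / (2*pi*0.0001) = 1591.55 Hz

tau = 0.1 ms, fc = 1591.55 Hz


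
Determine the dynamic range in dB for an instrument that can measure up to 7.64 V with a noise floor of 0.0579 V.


Dynamic range = 20 * log10(Vmax / Vnoise).
DR = 20 * log10(7.64 / 0.0579)
DR = 20 * log10(131.95)
DR = 42.41 dB

42.41 dB


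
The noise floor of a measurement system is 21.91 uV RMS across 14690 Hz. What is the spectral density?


Noise spectral density = Vrms / sqrt(BW).
NSD = 21.91 / sqrt(14690)
NSD = 21.91 / 121.2023
NSD = 0.1808 uV/sqrt(Hz)

0.1808 uV/sqrt(Hz)


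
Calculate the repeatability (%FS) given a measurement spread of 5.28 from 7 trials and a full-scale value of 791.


Repeatability = (spread / full scale) * 100%.
R = (5.28 / 791) * 100
R = 0.668 %FS

0.668 %FS


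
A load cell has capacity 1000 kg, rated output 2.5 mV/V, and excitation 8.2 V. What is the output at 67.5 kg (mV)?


Vout = rated_output * Vex * (load / capacity).
Vout = 2.5 * 8.2 * (67.5 / 1000)
Vout = 2.5 * 8.2 * 0.0675
Vout = 1.384 mV

1.384 mV


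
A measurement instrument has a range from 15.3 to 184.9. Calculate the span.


Span = upper range - lower range.
Span = 184.9 - (15.3)
Span = 169.6

169.6


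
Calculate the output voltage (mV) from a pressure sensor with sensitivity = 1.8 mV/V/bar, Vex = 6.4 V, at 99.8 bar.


Output = sensitivity * Vex * P.
Vout = 1.8 * 6.4 * 99.8
Vout = 11.52 * 99.8
Vout = 1149.7 mV

1149.7 mV


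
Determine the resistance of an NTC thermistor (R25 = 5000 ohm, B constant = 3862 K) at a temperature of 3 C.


NTC thermistor equation: Rt = R25 * exp(B * (1/T - 1/T25)).
T in Kelvin: 276.15 K, T25 = 298.15 K
1/T - 1/T25 = 1/276.15 - 1/298.15 = 0.0002672
B * (1/T - 1/T25) = 3862 * 0.0002672 = 1.0319
Rt = 5000 * exp(1.0319) = 14032.5 ohm

14032.5 ohm


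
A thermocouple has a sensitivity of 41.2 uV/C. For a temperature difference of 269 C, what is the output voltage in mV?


The thermocouple output V = sensitivity * dT.
V = 41.2 uV/C * 269 C
V = 11082.8 uV
V = 11.083 mV

11.083 mV


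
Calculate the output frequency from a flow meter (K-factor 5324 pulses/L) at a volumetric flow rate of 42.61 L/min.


Frequency = K * Q / 60 (converting L/min to L/s).
f = 5324 * 42.61 / 60
f = 226855.64 / 60
f = 3780.93 Hz

3780.93 Hz


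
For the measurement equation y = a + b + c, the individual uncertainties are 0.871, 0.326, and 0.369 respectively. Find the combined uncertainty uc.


For a sum of independent quantities, uc = sqrt(u1^2 + u2^2 + u3^2).
uc = sqrt(0.871^2 + 0.326^2 + 0.369^2)
uc = sqrt(0.758641 + 0.106276 + 0.136161)
uc = 1.0005

1.0005


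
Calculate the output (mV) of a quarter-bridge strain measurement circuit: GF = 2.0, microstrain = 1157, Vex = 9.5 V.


Quarter bridge output: Vout = (GF * epsilon * Vex) / 4.
Vout = (2.0 * 1157e-6 * 9.5) / 4
Vout = 0.021983 / 4 V
Vout = 0.00549575 V = 5.4958 mV

5.4958 mV


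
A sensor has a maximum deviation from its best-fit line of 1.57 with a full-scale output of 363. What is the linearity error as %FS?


Linearity error = (max deviation / full scale) * 100%.
Linearity = (1.57 / 363) * 100
Linearity = 0.433 %FS

0.433 %FS


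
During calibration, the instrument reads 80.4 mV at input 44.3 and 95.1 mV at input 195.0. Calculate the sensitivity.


Sensitivity = (y2 - y1) / (x2 - x1).
S = (95.1 - 80.4) / (195.0 - 44.3)
S = 14.7 / 150.7
S = 0.0975 mV/unit

0.0975 mV/unit


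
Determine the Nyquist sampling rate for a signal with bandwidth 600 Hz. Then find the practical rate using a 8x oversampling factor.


By Nyquist theorem, fs_min = 2 * fmax.
fs_min = 2 * 600 = 1200 Hz
Practical rate = 8 * fs_min = 8 * 1200 = 9600 Hz

fs_min = 1200 Hz, fs_practical = 9600 Hz


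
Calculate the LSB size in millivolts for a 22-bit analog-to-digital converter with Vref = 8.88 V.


The resolution (LSB) of an ADC is Vref / 2^n.
LSB = 8.88 / 2^22
LSB = 8.88 / 4194304
LSB = 2.12e-06 V = 0.00211716 mV

0.00211716 mV


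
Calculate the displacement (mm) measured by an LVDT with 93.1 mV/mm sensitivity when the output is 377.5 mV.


Displacement = Vout / sensitivity.
d = 377.5 / 93.1
d = 4.055 mm

4.055 mm


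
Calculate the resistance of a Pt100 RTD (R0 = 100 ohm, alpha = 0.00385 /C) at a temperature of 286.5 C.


The RTD equation: Rt = R0 * (1 + alpha * T).
Rt = 100 * (1 + 0.00385 * 286.5)
Rt = 100 * (1 + 1.103025)
Rt = 100 * 2.103025
Rt = 210.303 ohm

210.303 ohm


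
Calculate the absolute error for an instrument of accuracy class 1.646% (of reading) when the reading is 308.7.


Absolute error = (accuracy% / 100) * reading.
Error = (1.646 / 100) * 308.7
Error = 0.01646 * 308.7
Error = 5.0812

5.0812


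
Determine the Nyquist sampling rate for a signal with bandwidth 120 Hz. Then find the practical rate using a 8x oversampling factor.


By Nyquist theorem, fs_min = 2 * fmax.
fs_min = 2 * 120 = 240 Hz
Practical rate = 8 * fs_min = 8 * 240 = 1920 Hz

fs_min = 240 Hz, fs_practical = 1920 Hz


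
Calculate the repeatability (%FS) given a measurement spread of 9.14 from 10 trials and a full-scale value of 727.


Repeatability = (spread / full scale) * 100%.
R = (9.14 / 727) * 100
R = 1.257 %FS

1.257 %FS


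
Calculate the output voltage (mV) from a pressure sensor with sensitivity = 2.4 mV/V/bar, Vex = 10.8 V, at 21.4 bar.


Output = sensitivity * Vex * P.
Vout = 2.4 * 10.8 * 21.4
Vout = 25.92 * 21.4
Vout = 554.69 mV

554.69 mV


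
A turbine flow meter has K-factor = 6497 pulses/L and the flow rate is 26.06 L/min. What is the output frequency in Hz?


Frequency = K * Q / 60 (converting L/min to L/s).
f = 6497 * 26.06 / 60
f = 169311.82 / 60
f = 2821.86 Hz

2821.86 Hz


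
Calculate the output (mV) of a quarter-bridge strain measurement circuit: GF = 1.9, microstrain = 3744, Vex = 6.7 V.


Quarter bridge output: Vout = (GF * epsilon * Vex) / 4.
Vout = (1.9 * 3744e-6 * 6.7) / 4
Vout = 0.04766112 / 4 V
Vout = 0.01191528 V = 11.9153 mV

11.9153 mV


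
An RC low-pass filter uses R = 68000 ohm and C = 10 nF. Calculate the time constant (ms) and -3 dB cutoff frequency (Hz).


Time constant: tau = R * C.
tau = 68000 * 1.00e-08 = 0.00068 s
tau = 0.68 ms
Cutoff frequency: fc = 1 / (2*pi*R*C).
fc = 1 / (2*pi*0.00068) = 234.05 Hz

tau = 0.68 ms, fc = 234.05 Hz


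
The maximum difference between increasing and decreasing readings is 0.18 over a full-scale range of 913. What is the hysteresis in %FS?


Hysteresis = (max difference / full scale) * 100%.
H = (0.18 / 913) * 100
H = 0.02 %FS

0.02 %FS


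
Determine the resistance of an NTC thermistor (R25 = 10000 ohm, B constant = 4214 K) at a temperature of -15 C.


NTC thermistor equation: Rt = R25 * exp(B * (1/T - 1/T25)).
T in Kelvin: 258.15 K, T25 = 298.15 K
1/T - 1/T25 = 1/258.15 - 1/298.15 = 0.0005197
B * (1/T - 1/T25) = 4214 * 0.0005197 = 2.19
Rt = 10000 * exp(2.19) = 89353.7 ohm

89353.7 ohm


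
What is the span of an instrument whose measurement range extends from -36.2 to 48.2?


Span = upper range - lower range.
Span = 48.2 - (-36.2)
Span = 84.4

84.4


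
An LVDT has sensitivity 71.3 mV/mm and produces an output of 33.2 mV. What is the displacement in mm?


Displacement = Vout / sensitivity.
d = 33.2 / 71.3
d = 0.466 mm

0.466 mm


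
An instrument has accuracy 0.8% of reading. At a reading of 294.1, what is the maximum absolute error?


Absolute error = (accuracy% / 100) * reading.
Error = (0.8 / 100) * 294.1
Error = 0.008 * 294.1
Error = 2.3528

2.3528


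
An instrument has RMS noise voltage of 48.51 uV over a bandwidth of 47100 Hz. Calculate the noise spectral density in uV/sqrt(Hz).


Noise spectral density = Vrms / sqrt(BW).
NSD = 48.51 / sqrt(47100)
NSD = 48.51 / 217.0253
NSD = 0.2235 uV/sqrt(Hz)

0.2235 uV/sqrt(Hz)


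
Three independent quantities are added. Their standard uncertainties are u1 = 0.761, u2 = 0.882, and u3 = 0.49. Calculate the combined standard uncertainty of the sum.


For a sum of independent quantities, uc = sqrt(u1^2 + u2^2 + u3^2).
uc = sqrt(0.761^2 + 0.882^2 + 0.49^2)
uc = sqrt(0.579121 + 0.777924 + 0.2401)
uc = 1.2638

1.2638


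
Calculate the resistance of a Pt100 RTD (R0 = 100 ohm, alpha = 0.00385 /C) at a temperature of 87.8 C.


The RTD equation: Rt = R0 * (1 + alpha * T).
Rt = 100 * (1 + 0.00385 * 87.8)
Rt = 100 * (1 + 0.33803)
Rt = 100 * 1.33803
Rt = 133.803 ohm

133.803 ohm


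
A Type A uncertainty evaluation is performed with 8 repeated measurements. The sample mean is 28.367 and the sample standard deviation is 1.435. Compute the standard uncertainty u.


The standard uncertainty for Type A evaluation is u = s / sqrt(n).
u = 1.435 / sqrt(8)
u = 1.435 / 2.8284
u = 0.5073

0.5073


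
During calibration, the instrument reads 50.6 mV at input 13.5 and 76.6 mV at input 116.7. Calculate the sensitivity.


Sensitivity = (y2 - y1) / (x2 - x1).
S = (76.6 - 50.6) / (116.7 - 13.5)
S = 26.0 / 103.2
S = 0.2519 mV/unit

0.2519 mV/unit


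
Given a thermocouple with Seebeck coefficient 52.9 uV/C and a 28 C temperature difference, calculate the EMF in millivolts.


The thermocouple output V = sensitivity * dT.
V = 52.9 uV/C * 28 C
V = 1481.2 uV
V = 1.481 mV

1.481 mV


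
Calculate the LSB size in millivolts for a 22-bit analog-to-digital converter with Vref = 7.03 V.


The resolution (LSB) of an ADC is Vref / 2^n.
LSB = 7.03 / 2^22
LSB = 7.03 / 4194304
LSB = 1.68e-06 V = 0.00167608 mV

0.00167608 mV


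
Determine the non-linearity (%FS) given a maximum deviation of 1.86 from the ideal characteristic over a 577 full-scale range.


Linearity error = (max deviation / full scale) * 100%.
Linearity = (1.86 / 577) * 100
Linearity = 0.322 %FS

0.322 %FS


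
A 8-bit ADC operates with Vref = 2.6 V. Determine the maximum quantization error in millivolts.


The maximum quantization error is +/- LSB/2.
LSB = Vref / 2^n = 2.6 / 256 = 0.01015625 V
Max error = LSB / 2 = 0.01015625 / 2 = 0.00507813 V
Max error = 5.0781 mV

5.0781 mV


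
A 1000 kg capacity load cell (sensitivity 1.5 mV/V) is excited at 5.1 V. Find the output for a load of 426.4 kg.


Vout = rated_output * Vex * (load / capacity).
Vout = 1.5 * 5.1 * (426.4 / 1000)
Vout = 1.5 * 5.1 * 0.4264
Vout = 3.262 mV

3.262 mV


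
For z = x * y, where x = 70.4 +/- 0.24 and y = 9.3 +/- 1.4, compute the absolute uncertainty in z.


For a product z = x*y, the relative uncertainty is:
uz/z = sqrt((ux/x)^2 + (uy/y)^2)
Relative uncertainties: ux/x = 0.24/70.4 = 0.003409
uy/y = 1.4/9.3 = 0.150538
z = 70.4 * 9.3 = 654.7
uz = 654.7 * sqrt(0.003409^2 + 0.150538^2) = 98.585

98.585


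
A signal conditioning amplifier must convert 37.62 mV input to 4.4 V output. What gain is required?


Gain = Vout / Vin (converting to same units).
G = 4.4 V / 37.62 mV
G = 4400.0 mV / 37.62 mV
G = 116.96

116.96


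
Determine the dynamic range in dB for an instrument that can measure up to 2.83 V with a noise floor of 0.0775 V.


Dynamic range = 20 * log10(Vmax / Vnoise).
DR = 20 * log10(2.83 / 0.0775)
DR = 20 * log10(36.52)
DR = 31.25 dB

31.25 dB


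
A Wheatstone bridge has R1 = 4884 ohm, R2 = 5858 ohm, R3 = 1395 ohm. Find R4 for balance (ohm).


At balance: R1*R4 = R2*R3, so R4 = R2*R3/R1.
R4 = 5858 * 1395 / 4884
R4 = 8171910 / 4884
R4 = 1673.2 ohm

1673.2 ohm


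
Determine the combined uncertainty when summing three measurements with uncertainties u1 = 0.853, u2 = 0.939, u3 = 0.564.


For a sum of independent quantities, uc = sqrt(u1^2 + u2^2 + u3^2).
uc = sqrt(0.853^2 + 0.939^2 + 0.564^2)
uc = sqrt(0.727609 + 0.881721 + 0.318096)
uc = 1.3883

1.3883


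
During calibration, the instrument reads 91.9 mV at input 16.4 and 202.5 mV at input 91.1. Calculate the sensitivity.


Sensitivity = (y2 - y1) / (x2 - x1).
S = (202.5 - 91.9) / (91.1 - 16.4)
S = 110.6 / 74.7
S = 1.4806 mV/unit

1.4806 mV/unit


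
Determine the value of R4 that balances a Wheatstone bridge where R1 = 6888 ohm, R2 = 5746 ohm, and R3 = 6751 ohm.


At balance: R1*R4 = R2*R3, so R4 = R2*R3/R1.
R4 = 5746 * 6751 / 6888
R4 = 38791246 / 6888
R4 = 5631.71 ohm

5631.71 ohm


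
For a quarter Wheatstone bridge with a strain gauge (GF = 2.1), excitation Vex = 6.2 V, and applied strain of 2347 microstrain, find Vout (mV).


Quarter bridge output: Vout = (GF * epsilon * Vex) / 4.
Vout = (2.1 * 2347e-6 * 6.2) / 4
Vout = 0.03055794 / 4 V
Vout = 0.00763948 V = 7.6395 mV

7.6395 mV


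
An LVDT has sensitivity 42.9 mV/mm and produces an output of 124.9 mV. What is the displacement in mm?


Displacement = Vout / sensitivity.
d = 124.9 / 42.9
d = 2.911 mm

2.911 mm


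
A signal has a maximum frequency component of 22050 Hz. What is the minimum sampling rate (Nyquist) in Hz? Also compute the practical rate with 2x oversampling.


By Nyquist theorem, fs_min = 2 * fmax.
fs_min = 2 * 22050 = 44100 Hz
Practical rate = 2 * fs_min = 2 * 44100 = 88200 Hz

fs_min = 44100 Hz, fs_practical = 88200 Hz


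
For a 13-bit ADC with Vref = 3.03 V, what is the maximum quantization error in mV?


The maximum quantization error is +/- LSB/2.
LSB = Vref / 2^n = 3.03 / 8192 = 0.00036987 V
Max error = LSB / 2 = 0.00036987 / 2 = 0.00018494 V
Max error = 0.1849 mV

0.1849 mV


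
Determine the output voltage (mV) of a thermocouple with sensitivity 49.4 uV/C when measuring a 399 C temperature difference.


The thermocouple output V = sensitivity * dT.
V = 49.4 uV/C * 399 C
V = 19710.6 uV
V = 19.711 mV

19.711 mV


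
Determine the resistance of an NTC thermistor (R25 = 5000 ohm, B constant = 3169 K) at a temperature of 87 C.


NTC thermistor equation: Rt = R25 * exp(B * (1/T - 1/T25)).
T in Kelvin: 360.15 K, T25 = 298.15 K
1/T - 1/T25 = 1/360.15 - 1/298.15 = -0.0005774
B * (1/T - 1/T25) = 3169 * -0.0005774 = -1.8298
Rt = 5000 * exp(-1.8298) = 802.3 ohm

802.3 ohm


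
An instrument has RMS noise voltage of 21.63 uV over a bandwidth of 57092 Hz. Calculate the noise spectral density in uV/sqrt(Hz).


Noise spectral density = Vrms / sqrt(BW).
NSD = 21.63 / sqrt(57092)
NSD = 21.63 / 238.9393
NSD = 0.0905 uV/sqrt(Hz)

0.0905 uV/sqrt(Hz)


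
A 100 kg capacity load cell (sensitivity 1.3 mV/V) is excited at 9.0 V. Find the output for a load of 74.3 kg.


Vout = rated_output * Vex * (load / capacity).
Vout = 1.3 * 9.0 * (74.3 / 100)
Vout = 1.3 * 9.0 * 0.743
Vout = 8.693 mV

8.693 mV


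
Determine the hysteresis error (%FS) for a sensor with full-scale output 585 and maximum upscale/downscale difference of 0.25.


Hysteresis = (max difference / full scale) * 100%.
H = (0.25 / 585) * 100
H = 0.043 %FS

0.043 %FS


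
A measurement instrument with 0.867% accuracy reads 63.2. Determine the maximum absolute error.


Absolute error = (accuracy% / 100) * reading.
Error = (0.867 / 100) * 63.2
Error = 0.00867 * 63.2
Error = 0.5479

0.5479


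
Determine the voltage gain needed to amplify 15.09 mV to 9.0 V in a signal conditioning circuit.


Gain = Vout / Vin (converting to same units).
G = 9.0 V / 15.09 mV
G = 9000.0 mV / 15.09 mV
G = 596.42

596.42


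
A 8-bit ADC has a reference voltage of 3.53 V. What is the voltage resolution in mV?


The resolution (LSB) of an ADC is Vref / 2^n.
LSB = 3.53 / 2^8
LSB = 3.53 / 256
LSB = 0.01378906 V = 13.7890625 mV

13.7890625 mV


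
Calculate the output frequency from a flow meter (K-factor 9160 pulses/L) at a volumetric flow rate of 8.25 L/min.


Frequency = K * Q / 60 (converting L/min to L/s).
f = 9160 * 8.25 / 60
f = 75570.0 / 60
f = 1259.5 Hz

1259.5 Hz


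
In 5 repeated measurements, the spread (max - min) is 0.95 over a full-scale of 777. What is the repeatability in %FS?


Repeatability = (spread / full scale) * 100%.
R = (0.95 / 777) * 100
R = 0.122 %FS

0.122 %FS


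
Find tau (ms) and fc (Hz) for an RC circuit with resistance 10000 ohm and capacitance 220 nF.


Time constant: tau = R * C.
tau = 10000 * 2.20e-07 = 0.0022 s
tau = 2.2 ms
Cutoff frequency: fc = 1 / (2*pi*R*C).
fc = 1 / (2*pi*0.0022) = 72.34 Hz

tau = 2.2 ms, fc = 72.34 Hz


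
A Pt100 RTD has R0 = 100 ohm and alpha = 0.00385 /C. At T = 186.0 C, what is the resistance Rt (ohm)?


The RTD equation: Rt = R0 * (1 + alpha * T).
Rt = 100 * (1 + 0.00385 * 186.0)
Rt = 100 * (1 + 0.7161)
Rt = 100 * 1.7161
Rt = 171.61 ohm

171.61 ohm


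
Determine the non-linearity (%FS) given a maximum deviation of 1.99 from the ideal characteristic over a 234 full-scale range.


Linearity error = (max deviation / full scale) * 100%.
Linearity = (1.99 / 234) * 100
Linearity = 0.85 %FS

0.85 %FS


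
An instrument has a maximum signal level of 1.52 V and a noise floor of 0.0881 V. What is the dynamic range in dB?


Dynamic range = 20 * log10(Vmax / Vnoise).
DR = 20 * log10(1.52 / 0.0881)
DR = 20 * log10(17.25)
DR = 24.74 dB

24.74 dB


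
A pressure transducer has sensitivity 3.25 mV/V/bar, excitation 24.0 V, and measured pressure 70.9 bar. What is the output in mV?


Output = sensitivity * Vex * P.
Vout = 3.25 * 24.0 * 70.9
Vout = 78.0 * 70.9
Vout = 5530.2 mV

5530.2 mV


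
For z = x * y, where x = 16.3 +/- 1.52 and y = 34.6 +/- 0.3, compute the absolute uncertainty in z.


For a product z = x*y, the relative uncertainty is:
uz/z = sqrt((ux/x)^2 + (uy/y)^2)
Relative uncertainties: ux/x = 1.52/16.3 = 0.093252
uy/y = 0.3/34.6 = 0.008671
z = 16.3 * 34.6 = 564.0
uz = 564.0 * sqrt(0.093252^2 + 0.008671^2) = 52.819

52.819


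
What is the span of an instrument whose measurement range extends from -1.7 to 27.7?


Span = upper range - lower range.
Span = 27.7 - (-1.7)
Span = 29.4

29.4


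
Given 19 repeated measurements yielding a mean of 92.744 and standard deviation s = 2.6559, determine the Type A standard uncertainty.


The standard uncertainty for Type A evaluation is u = s / sqrt(n).
u = 2.6559 / sqrt(19)
u = 2.6559 / 4.3589
u = 0.6093

0.6093


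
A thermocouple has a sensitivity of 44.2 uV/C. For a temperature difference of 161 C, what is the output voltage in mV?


The thermocouple output V = sensitivity * dT.
V = 44.2 uV/C * 161 C
V = 7116.2 uV
V = 7.116 mV

7.116 mV


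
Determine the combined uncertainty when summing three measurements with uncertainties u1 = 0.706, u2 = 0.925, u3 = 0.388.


For a sum of independent quantities, uc = sqrt(u1^2 + u2^2 + u3^2).
uc = sqrt(0.706^2 + 0.925^2 + 0.388^2)
uc = sqrt(0.498436 + 0.855625 + 0.150544)
uc = 1.2266

1.2266


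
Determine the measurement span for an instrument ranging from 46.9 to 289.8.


Span = upper range - lower range.
Span = 289.8 - (46.9)
Span = 242.9

242.9


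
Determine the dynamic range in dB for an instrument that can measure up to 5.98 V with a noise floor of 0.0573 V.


Dynamic range = 20 * log10(Vmax / Vnoise).
DR = 20 * log10(5.98 / 0.0573)
DR = 20 * log10(104.36)
DR = 40.37 dB

40.37 dB


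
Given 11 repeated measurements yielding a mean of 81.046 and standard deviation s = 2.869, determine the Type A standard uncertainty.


The standard uncertainty for Type A evaluation is u = s / sqrt(n).
u = 2.869 / sqrt(11)
u = 2.869 / 3.3166
u = 0.865

0.865


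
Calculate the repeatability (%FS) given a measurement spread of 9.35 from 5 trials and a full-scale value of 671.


Repeatability = (spread / full scale) * 100%.
R = (9.35 / 671) * 100
R = 1.393 %FS

1.393 %FS


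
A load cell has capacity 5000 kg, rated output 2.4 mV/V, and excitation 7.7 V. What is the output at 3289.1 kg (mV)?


Vout = rated_output * Vex * (load / capacity).
Vout = 2.4 * 7.7 * (3289.1 / 5000)
Vout = 2.4 * 7.7 * 0.65782
Vout = 12.157 mV

12.157 mV


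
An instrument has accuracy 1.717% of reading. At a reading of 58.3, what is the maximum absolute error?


Absolute error = (accuracy% / 100) * reading.
Error = (1.717 / 100) * 58.3
Error = 0.01717 * 58.3
Error = 1.001

1.001


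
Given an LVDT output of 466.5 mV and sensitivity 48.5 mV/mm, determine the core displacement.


Displacement = Vout / sensitivity.
d = 466.5 / 48.5
d = 9.619 mm

9.619 mm


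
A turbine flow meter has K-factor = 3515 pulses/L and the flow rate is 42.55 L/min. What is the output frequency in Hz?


Frequency = K * Q / 60 (converting L/min to L/s).
f = 3515 * 42.55 / 60
f = 149563.25 / 60
f = 2492.72 Hz

2492.72 Hz


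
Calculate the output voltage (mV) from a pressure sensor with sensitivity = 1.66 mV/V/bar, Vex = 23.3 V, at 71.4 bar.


Output = sensitivity * Vex * P.
Vout = 1.66 * 23.3 * 71.4
Vout = 38.678 * 71.4
Vout = 2761.61 mV

2761.61 mV


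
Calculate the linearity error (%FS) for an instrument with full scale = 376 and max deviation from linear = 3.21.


Linearity error = (max deviation / full scale) * 100%.
Linearity = (3.21 / 376) * 100
Linearity = 0.854 %FS

0.854 %FS


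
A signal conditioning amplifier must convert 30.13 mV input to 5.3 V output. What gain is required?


Gain = Vout / Vin (converting to same units).
G = 5.3 V / 30.13 mV
G = 5300.0 mV / 30.13 mV
G = 175.9

175.9


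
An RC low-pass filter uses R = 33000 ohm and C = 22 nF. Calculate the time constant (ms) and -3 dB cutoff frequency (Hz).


Time constant: tau = R * C.
tau = 33000 * 2.20e-08 = 0.000726 s
tau = 0.726 ms
Cutoff frequency: fc = 1 / (2*pi*R*C).
fc = 1 / (2*pi*0.000726) = 219.22 Hz

tau = 0.726 ms, fc = 219.22 Hz


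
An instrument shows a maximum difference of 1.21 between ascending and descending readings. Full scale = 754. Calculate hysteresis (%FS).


Hysteresis = (max difference / full scale) * 100%.
H = (1.21 / 754) * 100
H = 0.16 %FS

0.16 %FS


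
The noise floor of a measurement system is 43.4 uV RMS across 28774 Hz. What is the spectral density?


Noise spectral density = Vrms / sqrt(BW).
NSD = 43.4 / sqrt(28774)
NSD = 43.4 / 169.629
NSD = 0.2559 uV/sqrt(Hz)

0.2559 uV/sqrt(Hz)


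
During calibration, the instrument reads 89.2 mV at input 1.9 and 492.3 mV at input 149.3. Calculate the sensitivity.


Sensitivity = (y2 - y1) / (x2 - x1).
S = (492.3 - 89.2) / (149.3 - 1.9)
S = 403.1 / 147.4
S = 2.7347 mV/unit

2.7347 mV/unit


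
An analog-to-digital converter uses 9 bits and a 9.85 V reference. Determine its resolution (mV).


The resolution (LSB) of an ADC is Vref / 2^n.
LSB = 9.85 / 2^9
LSB = 9.85 / 512
LSB = 0.01923828 V = 19.23828125 mV

19.23828125 mV


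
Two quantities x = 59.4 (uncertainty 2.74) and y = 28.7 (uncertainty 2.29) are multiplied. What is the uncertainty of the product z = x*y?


For a product z = x*y, the relative uncertainty is:
uz/z = sqrt((ux/x)^2 + (uy/y)^2)
Relative uncertainties: ux/x = 2.74/59.4 = 0.046128
uy/y = 2.29/28.7 = 0.079791
z = 59.4 * 28.7 = 1704.8
uz = 1704.8 * sqrt(0.046128^2 + 0.079791^2) = 157.121

157.121


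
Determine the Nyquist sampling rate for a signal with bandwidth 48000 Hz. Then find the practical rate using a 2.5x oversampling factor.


By Nyquist theorem, fs_min = 2 * fmax.
fs_min = 2 * 48000 = 96000 Hz
Practical rate = 2.5 * fs_min = 2.5 * 96000 = 240000 Hz

fs_min = 96000 Hz, fs_practical = 240000 Hz


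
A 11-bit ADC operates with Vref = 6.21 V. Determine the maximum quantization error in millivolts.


The maximum quantization error is +/- LSB/2.
LSB = Vref / 2^n = 6.21 / 2048 = 0.00303223 V
Max error = LSB / 2 = 0.00303223 / 2 = 0.00151611 V
Max error = 1.5161 mV

1.5161 mV


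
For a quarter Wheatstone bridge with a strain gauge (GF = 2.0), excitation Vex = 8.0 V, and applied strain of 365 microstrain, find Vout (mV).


Quarter bridge output: Vout = (GF * epsilon * Vex) / 4.
Vout = (2.0 * 365e-6 * 8.0) / 4
Vout = 0.00584 / 4 V
Vout = 0.00146 V = 1.46 mV

1.46 mV


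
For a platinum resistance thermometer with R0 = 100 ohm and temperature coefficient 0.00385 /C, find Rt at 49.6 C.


The RTD equation: Rt = R0 * (1 + alpha * T).
Rt = 100 * (1 + 0.00385 * 49.6)
Rt = 100 * (1 + 0.19096)
Rt = 100 * 1.19096
Rt = 119.096 ohm

119.096 ohm


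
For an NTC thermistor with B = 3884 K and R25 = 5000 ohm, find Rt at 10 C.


NTC thermistor equation: Rt = R25 * exp(B * (1/T - 1/T25)).
T in Kelvin: 283.15 K, T25 = 298.15 K
1/T - 1/T25 = 1/283.15 - 1/298.15 = 0.00017768
B * (1/T - 1/T25) = 3884 * 0.00017768 = 0.6901
Rt = 5000 * exp(0.6901) = 9969.7 ohm

9969.7 ohm


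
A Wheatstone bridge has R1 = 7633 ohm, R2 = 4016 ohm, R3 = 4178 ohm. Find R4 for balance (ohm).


At balance: R1*R4 = R2*R3, so R4 = R2*R3/R1.
R4 = 4016 * 4178 / 7633
R4 = 16778848 / 7633
R4 = 2198.2 ohm

2198.2 ohm


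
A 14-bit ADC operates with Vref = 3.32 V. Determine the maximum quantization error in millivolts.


The maximum quantization error is +/- LSB/2.
LSB = Vref / 2^n = 3.32 / 16384 = 0.00020264 V
Max error = LSB / 2 = 0.00020264 / 2 = 0.00010132 V
Max error = 0.1013 mV

0.1013 mV


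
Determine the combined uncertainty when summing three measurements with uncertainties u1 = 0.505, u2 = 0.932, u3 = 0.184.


For a sum of independent quantities, uc = sqrt(u1^2 + u2^2 + u3^2).
uc = sqrt(0.505^2 + 0.932^2 + 0.184^2)
uc = sqrt(0.255025 + 0.868624 + 0.033856)
uc = 1.0759

1.0759


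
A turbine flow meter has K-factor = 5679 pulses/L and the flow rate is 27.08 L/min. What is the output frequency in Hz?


Frequency = K * Q / 60 (converting L/min to L/s).
f = 5679 * 27.08 / 60
f = 153787.32 / 60
f = 2563.12 Hz

2563.12 Hz


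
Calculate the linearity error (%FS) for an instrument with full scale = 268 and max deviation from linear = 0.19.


Linearity error = (max deviation / full scale) * 100%.
Linearity = (0.19 / 268) * 100
Linearity = 0.071 %FS

0.071 %FS


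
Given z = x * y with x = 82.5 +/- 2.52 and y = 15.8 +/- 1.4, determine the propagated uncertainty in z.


For a product z = x*y, the relative uncertainty is:
uz/z = sqrt((ux/x)^2 + (uy/y)^2)
Relative uncertainties: ux/x = 2.52/82.5 = 0.030545
uy/y = 1.4/15.8 = 0.088608
z = 82.5 * 15.8 = 1303.5
uz = 1303.5 * sqrt(0.030545^2 + 0.088608^2) = 122.17

122.17
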